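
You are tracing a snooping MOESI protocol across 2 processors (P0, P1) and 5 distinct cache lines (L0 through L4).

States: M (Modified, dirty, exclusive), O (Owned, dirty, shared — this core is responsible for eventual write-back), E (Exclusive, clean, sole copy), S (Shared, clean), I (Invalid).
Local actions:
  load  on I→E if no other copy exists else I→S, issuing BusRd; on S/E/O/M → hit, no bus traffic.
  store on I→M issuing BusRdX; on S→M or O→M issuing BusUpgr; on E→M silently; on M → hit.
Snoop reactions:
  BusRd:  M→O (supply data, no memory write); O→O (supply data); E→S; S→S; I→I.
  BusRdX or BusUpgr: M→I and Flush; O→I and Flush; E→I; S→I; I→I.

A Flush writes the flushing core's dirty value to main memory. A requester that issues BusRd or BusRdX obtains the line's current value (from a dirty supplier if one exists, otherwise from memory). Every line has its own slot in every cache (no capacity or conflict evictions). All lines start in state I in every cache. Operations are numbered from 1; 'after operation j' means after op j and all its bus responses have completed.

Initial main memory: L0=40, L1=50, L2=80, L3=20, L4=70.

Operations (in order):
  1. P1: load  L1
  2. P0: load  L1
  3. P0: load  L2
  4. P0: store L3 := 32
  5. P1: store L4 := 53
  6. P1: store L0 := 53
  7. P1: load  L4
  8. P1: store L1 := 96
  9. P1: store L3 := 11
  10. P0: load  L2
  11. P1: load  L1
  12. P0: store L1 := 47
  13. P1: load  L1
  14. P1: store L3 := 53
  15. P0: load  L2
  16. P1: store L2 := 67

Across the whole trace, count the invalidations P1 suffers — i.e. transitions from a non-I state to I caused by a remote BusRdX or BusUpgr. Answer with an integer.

invalidations = 1

1. P1: load  L1  bus=[BusRd]  L1: P0=I P1=E  mem[L1]=50
2. P0: load  L1  bus=[BusRd]  L1: P0=S P1=S  mem[L1]=50
3. P0: load  L2  bus=[BusRd]  L2: P0=E P1=I  mem[L2]=80
4. P0: store L3 := 32  bus=[BusRdX]  L3: P0=M P1=I  mem[L3]=20
5. P1: store L4 := 53  bus=[BusRdX]  L4: P0=I P1=M  mem[L4]=70
6. P1: store L0 := 53  bus=[BusRdX]  L0: P0=I P1=M  mem[L0]=40
7. P1: load  L4  bus=[-]  L4: P0=I P1=M  mem[L4]=70
8. P1: store L1 := 96  bus=[BusUpgr]  L1: P0=I P1=M  mem[L1]=50
9. P1: store L3 := 11  bus=[BusRdX,Flush]  L3: P0=I P1=M  mem[L3]=32
10. P0: load  L2  bus=[-]  L2: P0=E P1=I  mem[L2]=80
11. P1: load  L1  bus=[-]  L1: P0=I P1=M  mem[L1]=50
12. P0: store L1 := 47  bus=[BusRdX,Flush]  L1: P0=M P1=I  mem[L1]=96
13. P1: load  L1  bus=[BusRd]  L1: P0=O P1=S  mem[L1]=96
14. P1: store L3 := 53  bus=[-]  L3: P0=I P1=M  mem[L3]=32
15. P0: load  L2  bus=[-]  L2: P0=E P1=I  mem[L2]=80
16. P1: store L2 := 67  bus=[BusRdX]  L2: P0=I P1=M  mem[L2]=80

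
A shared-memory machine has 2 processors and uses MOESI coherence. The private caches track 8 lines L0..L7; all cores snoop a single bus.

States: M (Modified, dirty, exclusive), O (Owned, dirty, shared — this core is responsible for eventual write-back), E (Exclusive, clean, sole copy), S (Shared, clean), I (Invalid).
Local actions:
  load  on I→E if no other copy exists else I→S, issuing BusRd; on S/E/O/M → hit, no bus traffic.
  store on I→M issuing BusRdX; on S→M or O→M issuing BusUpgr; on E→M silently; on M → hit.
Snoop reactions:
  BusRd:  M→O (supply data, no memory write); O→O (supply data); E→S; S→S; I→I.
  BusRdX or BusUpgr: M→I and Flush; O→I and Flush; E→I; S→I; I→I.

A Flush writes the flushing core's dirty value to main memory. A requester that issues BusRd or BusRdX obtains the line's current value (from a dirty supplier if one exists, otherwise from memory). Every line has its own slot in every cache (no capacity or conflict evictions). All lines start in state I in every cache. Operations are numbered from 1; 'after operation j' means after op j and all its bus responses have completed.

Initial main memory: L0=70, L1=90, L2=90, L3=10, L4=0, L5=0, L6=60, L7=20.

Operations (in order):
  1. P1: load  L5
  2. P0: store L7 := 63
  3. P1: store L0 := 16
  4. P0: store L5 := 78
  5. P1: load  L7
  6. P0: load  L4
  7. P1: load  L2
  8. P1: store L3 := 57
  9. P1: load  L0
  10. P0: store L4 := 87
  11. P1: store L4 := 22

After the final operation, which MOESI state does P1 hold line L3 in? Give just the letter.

state = M

  op1 P1: load  L5 → I/E on L5; bus BusRd; mem=0
  op2 P0: store L7 := 63 → M/I on L7; bus BusRdX; mem=20
  op3 P1: store L0 := 16 → I/M on L0; bus BusRdX; mem=70
  op4 P0: store L5 := 78 → M/I on L5; bus BusRdX; mem=0
  op5 P1: load  L7 → O/S on L7; bus BusRd; mem=20
  op6 P0: load  L4 → E/I on L4; bus BusRd; mem=0
  op7 P1: load  L2 → I/E on L2; bus BusRd; mem=90
  op8 P1: store L3 := 57 → I/M on L3; bus BusRdX; mem=10
  op9 P1: load  L0 → I/M on L0; bus (none); mem=70
  op10 P0: store L4 := 87 → M/I on L4; bus (none); mem=0
  op11 P1: store L4 := 22 → I/M on L4; bus BusRdX Flush; mem=87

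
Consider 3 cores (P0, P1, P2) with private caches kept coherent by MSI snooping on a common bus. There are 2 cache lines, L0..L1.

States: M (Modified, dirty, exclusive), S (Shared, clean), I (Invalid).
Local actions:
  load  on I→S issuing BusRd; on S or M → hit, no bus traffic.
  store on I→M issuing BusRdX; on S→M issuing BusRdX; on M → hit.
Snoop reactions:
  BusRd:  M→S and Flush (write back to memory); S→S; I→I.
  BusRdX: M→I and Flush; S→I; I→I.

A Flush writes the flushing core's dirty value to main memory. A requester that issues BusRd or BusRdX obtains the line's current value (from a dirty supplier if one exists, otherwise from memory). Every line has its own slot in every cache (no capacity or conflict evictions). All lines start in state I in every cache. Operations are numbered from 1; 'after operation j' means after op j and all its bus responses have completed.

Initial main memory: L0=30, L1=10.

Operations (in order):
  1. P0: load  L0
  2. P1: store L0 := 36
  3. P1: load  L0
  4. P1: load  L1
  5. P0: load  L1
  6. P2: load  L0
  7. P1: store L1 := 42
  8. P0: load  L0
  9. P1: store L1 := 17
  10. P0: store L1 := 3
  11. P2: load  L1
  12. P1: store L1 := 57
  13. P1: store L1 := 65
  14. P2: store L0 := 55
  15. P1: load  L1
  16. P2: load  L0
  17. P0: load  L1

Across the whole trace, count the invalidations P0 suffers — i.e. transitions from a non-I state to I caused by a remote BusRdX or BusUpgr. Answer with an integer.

invalidations = 4

  op1 P0: load  L0 → S/I/I on L0; bus BusRd; mem=30
  op2 P1: store L0 := 36 → I/M/I on L0; bus BusRdX; mem=30
  op3 P1: load  L0 → I/M/I on L0; bus (none); mem=30
  op4 P1: load  L1 → I/S/I on L1; bus BusRd; mem=10
  op5 P0: load  L1 → S/S/I on L1; bus BusRd; mem=10
  op6 P2: load  L0 → I/S/S on L0; bus BusRd Flush; mem=36
  op7 P1: store L1 := 42 → I/M/I on L1; bus BusRdX; mem=10
  op8 P0: load  L0 → S/S/S on L0; bus BusRd; mem=36
  op9 P1: store L1 := 17 → I/M/I on L1; bus (none); mem=10
  op10 P0: store L1 := 3 → M/I/I on L1; bus BusRdX Flush; mem=17
  op11 P2: load  L1 → S/I/S on L1; bus BusRd Flush; mem=3
  op12 P1: store L1 := 57 → I/M/I on L1; bus BusRdX; mem=3
  op13 P1: store L1 := 65 → I/M/I on L1; bus (none); mem=3
  op14 P2: store L0 := 55 → I/I/M on L0; bus BusRdX; mem=36
  op15 P1: load  L1 → I/M/I on L1; bus (none); mem=3
  op16 P2: load  L0 → I/I/M on L0; bus (none); mem=36
  op17 P0: load  L1 → S/S/I on L1; bus BusRd Flush; mem=65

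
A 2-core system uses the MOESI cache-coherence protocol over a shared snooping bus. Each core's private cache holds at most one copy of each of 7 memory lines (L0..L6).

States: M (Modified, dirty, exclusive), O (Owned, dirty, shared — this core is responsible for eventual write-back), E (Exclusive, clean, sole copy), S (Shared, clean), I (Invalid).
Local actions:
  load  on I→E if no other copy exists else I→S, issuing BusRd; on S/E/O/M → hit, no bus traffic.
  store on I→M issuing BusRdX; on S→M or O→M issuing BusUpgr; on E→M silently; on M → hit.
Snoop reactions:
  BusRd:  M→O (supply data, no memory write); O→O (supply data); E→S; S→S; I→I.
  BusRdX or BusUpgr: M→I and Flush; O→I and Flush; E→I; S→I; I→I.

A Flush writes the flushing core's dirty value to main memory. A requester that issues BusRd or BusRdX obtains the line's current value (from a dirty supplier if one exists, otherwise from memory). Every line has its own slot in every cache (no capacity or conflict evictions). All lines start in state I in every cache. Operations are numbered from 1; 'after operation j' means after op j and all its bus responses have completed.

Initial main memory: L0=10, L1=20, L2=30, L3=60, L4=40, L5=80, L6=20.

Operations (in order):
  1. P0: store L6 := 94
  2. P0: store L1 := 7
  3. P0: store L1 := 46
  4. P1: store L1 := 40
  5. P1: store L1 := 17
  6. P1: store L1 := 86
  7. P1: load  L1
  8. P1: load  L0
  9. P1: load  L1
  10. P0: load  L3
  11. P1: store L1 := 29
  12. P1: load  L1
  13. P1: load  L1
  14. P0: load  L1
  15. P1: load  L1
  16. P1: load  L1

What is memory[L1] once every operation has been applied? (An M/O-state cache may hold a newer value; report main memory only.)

[1] P0: store L6 := 94 | P0:M(94), P1:I | bus: BusRdX
[2] P0: store L1 := 7 | P0:M(7), P1:I | bus: BusRdX
[3] P0: store L1 := 46 | P0:M(46), P1:I | bus: none
[4] P1: store L1 := 40 | P0:I, P1:M(40) | bus: BusRdX,Flush
[5] P1: store L1 := 17 | P0:I, P1:M(17) | bus: none
[6] P1: store L1 := 86 | P0:I, P1:M(86) | bus: none
[7] P1: load  L1 | P0:I, P1:M(86) | bus: none
[8] P1: load  L0 | P0:I, P1:E(10) | bus: BusRd
[9] P1: load  L1 | P0:I, P1:M(86) | bus: none
[10] P0: load  L3 | P0:E(60), P1:I | bus: BusRd
[11] P1: store L1 := 29 | P0:I, P1:M(29) | bus: none
[12] P1: load  L1 | P0:I, P1:M(29) | bus: none
[13] P1: load  L1 | P0:I, P1:M(29) | bus: none
[14] P0: load  L1 | P0:S(29), P1:O(29) | bus: BusRd
[15] P1: load  L1 | P0:S(29), P1:O(29) | bus: none
[16] P1: load  L1 | P0:S(29), P1:O(29) | bus: none

memory[L1] = 46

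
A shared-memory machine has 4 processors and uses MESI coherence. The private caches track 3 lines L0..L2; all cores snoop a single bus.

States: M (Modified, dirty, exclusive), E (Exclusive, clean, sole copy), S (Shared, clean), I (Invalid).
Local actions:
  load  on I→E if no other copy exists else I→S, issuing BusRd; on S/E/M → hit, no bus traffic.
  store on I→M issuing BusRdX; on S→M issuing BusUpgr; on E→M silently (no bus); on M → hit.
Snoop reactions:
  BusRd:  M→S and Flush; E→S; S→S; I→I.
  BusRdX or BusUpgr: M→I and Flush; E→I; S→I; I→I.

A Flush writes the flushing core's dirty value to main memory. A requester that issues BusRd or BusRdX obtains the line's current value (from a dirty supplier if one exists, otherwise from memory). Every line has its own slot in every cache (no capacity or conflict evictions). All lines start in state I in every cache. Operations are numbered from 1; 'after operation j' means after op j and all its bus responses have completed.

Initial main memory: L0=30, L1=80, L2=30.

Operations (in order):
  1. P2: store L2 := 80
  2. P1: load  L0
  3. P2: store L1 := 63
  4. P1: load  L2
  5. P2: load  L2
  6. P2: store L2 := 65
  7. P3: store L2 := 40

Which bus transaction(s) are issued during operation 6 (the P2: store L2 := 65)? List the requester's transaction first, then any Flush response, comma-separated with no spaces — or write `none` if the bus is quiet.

[1] P2: store L2 := 80 | P0:I, P1:I, P2:M(80), P3:I | bus: BusRdX
[2] P1: load  L0 | P0:I, P1:E(30), P2:I, P3:I | bus: BusRd
[3] P2: store L1 := 63 | P0:I, P1:I, P2:M(63), P3:I | bus: BusRdX
[4] P1: load  L2 | P0:I, P1:S(80), P2:S(80), P3:I | bus: BusRd,Flush
[5] P2: load  L2 | P0:I, P1:S(80), P2:S(80), P3:I | bus: none
[6] P2: store L2 := 65 | P0:I, P1:I, P2:M(65), P3:I | bus: BusUpgr
[7] P3: store L2 := 40 | P0:I, P1:I, P2:I, P3:M(40) | bus: BusRdX,Flush

bus = BusUpgr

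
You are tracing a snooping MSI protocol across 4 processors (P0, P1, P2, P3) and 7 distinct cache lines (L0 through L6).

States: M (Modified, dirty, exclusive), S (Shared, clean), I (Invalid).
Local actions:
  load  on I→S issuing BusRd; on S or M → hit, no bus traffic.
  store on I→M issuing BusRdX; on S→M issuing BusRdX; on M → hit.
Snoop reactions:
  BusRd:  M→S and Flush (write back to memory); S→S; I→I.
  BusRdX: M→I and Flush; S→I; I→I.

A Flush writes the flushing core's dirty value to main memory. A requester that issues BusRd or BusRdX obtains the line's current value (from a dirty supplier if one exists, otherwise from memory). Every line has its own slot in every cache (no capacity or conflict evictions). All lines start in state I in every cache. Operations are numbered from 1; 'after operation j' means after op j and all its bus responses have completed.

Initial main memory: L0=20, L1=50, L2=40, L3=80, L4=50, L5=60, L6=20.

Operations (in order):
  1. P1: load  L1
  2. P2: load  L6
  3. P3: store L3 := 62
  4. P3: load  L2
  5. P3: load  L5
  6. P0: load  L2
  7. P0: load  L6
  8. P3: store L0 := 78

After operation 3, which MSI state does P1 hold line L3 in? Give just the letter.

state = I

step 1: P1: load  L1  ⟶  ISII  (L1)  txn=BusRd  M[L1]=50
step 2: P2: load  L6  ⟶  IISI  (L6)  txn=BusRd  M[L6]=20
step 3: P3: store L3 := 62  ⟶  IIIM  (L3)  txn=BusRdX  M[L3]=80
step 4: P3: load  L2  ⟶  IIIS  (L2)  txn=BusRd  M[L2]=40
step 5: P3: load  L5  ⟶  IIIS  (L5)  txn=BusRd  M[L5]=60
step 6: P0: load  L2  ⟶  SIIS  (L2)  txn=BusRd  M[L2]=40
step 7: P0: load  L6  ⟶  SISI  (L6)  txn=BusRd  M[L6]=20
step 8: P3: store L0 := 78  ⟶  IIIM  (L0)  txn=BusRdX  M[L0]=20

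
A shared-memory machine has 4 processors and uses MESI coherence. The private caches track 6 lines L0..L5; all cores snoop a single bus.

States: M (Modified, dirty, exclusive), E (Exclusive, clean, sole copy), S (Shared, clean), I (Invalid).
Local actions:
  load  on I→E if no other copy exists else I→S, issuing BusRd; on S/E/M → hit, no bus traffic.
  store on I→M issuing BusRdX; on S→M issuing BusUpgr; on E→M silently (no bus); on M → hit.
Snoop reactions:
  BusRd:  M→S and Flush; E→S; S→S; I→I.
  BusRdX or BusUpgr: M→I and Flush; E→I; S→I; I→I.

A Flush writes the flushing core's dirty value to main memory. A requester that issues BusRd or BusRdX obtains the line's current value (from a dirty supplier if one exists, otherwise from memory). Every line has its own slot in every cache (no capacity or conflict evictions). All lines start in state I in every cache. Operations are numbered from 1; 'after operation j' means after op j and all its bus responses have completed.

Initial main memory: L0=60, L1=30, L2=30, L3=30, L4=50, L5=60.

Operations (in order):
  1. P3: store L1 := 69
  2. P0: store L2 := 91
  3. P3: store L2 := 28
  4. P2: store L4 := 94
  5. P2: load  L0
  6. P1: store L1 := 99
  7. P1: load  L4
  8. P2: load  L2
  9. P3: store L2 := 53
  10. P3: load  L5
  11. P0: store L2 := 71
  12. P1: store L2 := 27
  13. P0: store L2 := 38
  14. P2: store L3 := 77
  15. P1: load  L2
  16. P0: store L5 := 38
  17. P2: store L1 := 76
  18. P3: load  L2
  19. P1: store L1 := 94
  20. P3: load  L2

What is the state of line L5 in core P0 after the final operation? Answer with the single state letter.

  op1 P3: store L1 := 69 → I/I/I/M on L1; bus BusRdX; mem=30
  op2 P0: store L2 := 91 → M/I/I/I on L2; bus BusRdX; mem=30
  op3 P3: store L2 := 28 → I/I/I/M on L2; bus BusRdX Flush; mem=91
  op4 P2: store L4 := 94 → I/I/M/I on L4; bus BusRdX; mem=50
  op5 P2: load  L0 → I/I/E/I on L0; bus BusRd; mem=60
  op6 P1: store L1 := 99 → I/M/I/I on L1; bus BusRdX Flush; mem=69
  op7 P1: load  L4 → I/S/S/I on L4; bus BusRd Flush; mem=94
  op8 P2: load  L2 → I/I/S/S on L2; bus BusRd Flush; mem=28
  op9 P3: store L2 := 53 → I/I/I/M on L2; bus BusUpgr; mem=28
  op10 P3: load  L5 → I/I/I/E on L5; bus BusRd; mem=60
  op11 P0: store L2 := 71 → M/I/I/I on L2; bus BusRdX Flush; mem=53
  op12 P1: store L2 := 27 → I/M/I/I on L2; bus BusRdX Flush; mem=71
  op13 P0: store L2 := 38 → M/I/I/I on L2; bus BusRdX Flush; mem=27
  op14 P2: store L3 := 77 → I/I/M/I on L3; bus BusRdX; mem=30
  op15 P1: load  L2 → S/S/I/I on L2; bus BusRd Flush; mem=38
  op16 P0: store L5 := 38 → M/I/I/I on L5; bus BusRdX; mem=60
  op17 P2: store L1 := 76 → I/I/M/I on L1; bus BusRdX Flush; mem=99
  op18 P3: load  L2 → S/S/I/S on L2; bus BusRd; mem=38
  op19 P1: store L1 := 94 → I/M/I/I on L1; bus BusRdX Flush; mem=76
  op20 P3: load  L2 → S/S/I/S on L2; bus (none); mem=38

state = M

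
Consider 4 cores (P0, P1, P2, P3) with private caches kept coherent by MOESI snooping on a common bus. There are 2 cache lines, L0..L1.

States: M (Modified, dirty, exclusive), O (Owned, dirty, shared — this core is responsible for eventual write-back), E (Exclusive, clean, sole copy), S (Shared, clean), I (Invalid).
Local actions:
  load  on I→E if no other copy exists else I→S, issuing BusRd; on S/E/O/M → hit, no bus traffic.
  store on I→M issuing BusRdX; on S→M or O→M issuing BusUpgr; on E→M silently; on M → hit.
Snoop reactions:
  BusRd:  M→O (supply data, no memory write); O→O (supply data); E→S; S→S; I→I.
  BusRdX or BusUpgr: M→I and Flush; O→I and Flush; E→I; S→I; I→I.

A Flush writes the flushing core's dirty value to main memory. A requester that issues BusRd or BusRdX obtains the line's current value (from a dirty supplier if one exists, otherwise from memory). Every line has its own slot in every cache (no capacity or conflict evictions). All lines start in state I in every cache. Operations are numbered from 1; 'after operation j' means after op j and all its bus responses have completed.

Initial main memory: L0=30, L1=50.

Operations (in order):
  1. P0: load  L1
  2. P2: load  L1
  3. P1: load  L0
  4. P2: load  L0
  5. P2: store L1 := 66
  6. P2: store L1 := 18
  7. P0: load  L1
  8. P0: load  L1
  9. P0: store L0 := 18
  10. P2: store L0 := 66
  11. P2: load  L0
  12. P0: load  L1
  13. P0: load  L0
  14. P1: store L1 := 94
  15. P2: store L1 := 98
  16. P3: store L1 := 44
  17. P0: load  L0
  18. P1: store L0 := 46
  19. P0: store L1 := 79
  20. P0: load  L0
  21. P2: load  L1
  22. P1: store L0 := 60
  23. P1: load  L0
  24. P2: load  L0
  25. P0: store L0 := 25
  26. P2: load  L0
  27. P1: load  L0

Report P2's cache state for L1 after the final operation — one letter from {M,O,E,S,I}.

state = S

[1] P0: load  L1 | P0:E(50), P1:I, P2:I, P3:I | bus: BusRd
[2] P2: load  L1 | P0:S(50), P1:I, P2:S(50), P3:I | bus: BusRd
[3] P1: load  L0 | P0:I, P1:E(30), P2:I, P3:I | bus: BusRd
[4] P2: load  L0 | P0:I, P1:S(30), P2:S(30), P3:I | bus: BusRd
[5] P2: store L1 := 66 | P0:I, P1:I, P2:M(66), P3:I | bus: BusUpgr
[6] P2: store L1 := 18 | P0:I, P1:I, P2:M(18), P3:I | bus: none
[7] P0: load  L1 | P0:S(18), P1:I, P2:O(18), P3:I | bus: BusRd
[8] P0: load  L1 | P0:S(18), P1:I, P2:O(18), P3:I | bus: none
[9] P0: store L0 := 18 | P0:M(18), P1:I, P2:I, P3:I | bus: BusRdX
[10] P2: store L0 := 66 | P0:I, P1:I, P2:M(66), P3:I | bus: BusRdX,Flush
[11] P2: load  L0 | P0:I, P1:I, P2:M(66), P3:I | bus: none
[12] P0: load  L1 | P0:S(18), P1:I, P2:O(18), P3:I | bus: none
[13] P0: load  L0 | P0:S(66), P1:I, P2:O(66), P3:I | bus: BusRd
[14] P1: store L1 := 94 | P0:I, P1:M(94), P2:I, P3:I | bus: BusRdX,Flush
[15] P2: store L1 := 98 | P0:I, P1:I, P2:M(98), P3:I | bus: BusRdX,Flush
[16] P3: store L1 := 44 | P0:I, P1:I, P2:I, P3:M(44) | bus: BusRdX,Flush
[17] P0: load  L0 | P0:S(66), P1:I, P2:O(66), P3:I | bus: none
[18] P1: store L0 := 46 | P0:I, P1:M(46), P2:I, P3:I | bus: BusRdX,Flush
[19] P0: store L1 := 79 | P0:M(79), P1:I, P2:I, P3:I | bus: BusRdX,Flush
[20] P0: load  L0 | P0:S(46), P1:O(46), P2:I, P3:I | bus: BusRd
[21] P2: load  L1 | P0:O(79), P1:I, P2:S(79), P3:I | bus: BusRd
[22] P1: store L0 := 60 | P0:I, P1:M(60), P2:I, P3:I | bus: BusUpgr
[23] P1: load  L0 | P0:I, P1:M(60), P2:I, P3:I | bus: none
[24] P2: load  L0 | P0:I, P1:O(60), P2:S(60), P3:I | bus: BusRd
[25] P0: store L0 := 25 | P0:M(25), P1:I, P2:I, P3:I | bus: BusRdX,Flush
[26] P2: load  L0 | P0:O(25), P1:I, P2:S(25), P3:I | bus: BusRd
[27] P1: load  L0 | P0:O(25), P1:S(25), P2:S(25), P3:I | bus: BusRd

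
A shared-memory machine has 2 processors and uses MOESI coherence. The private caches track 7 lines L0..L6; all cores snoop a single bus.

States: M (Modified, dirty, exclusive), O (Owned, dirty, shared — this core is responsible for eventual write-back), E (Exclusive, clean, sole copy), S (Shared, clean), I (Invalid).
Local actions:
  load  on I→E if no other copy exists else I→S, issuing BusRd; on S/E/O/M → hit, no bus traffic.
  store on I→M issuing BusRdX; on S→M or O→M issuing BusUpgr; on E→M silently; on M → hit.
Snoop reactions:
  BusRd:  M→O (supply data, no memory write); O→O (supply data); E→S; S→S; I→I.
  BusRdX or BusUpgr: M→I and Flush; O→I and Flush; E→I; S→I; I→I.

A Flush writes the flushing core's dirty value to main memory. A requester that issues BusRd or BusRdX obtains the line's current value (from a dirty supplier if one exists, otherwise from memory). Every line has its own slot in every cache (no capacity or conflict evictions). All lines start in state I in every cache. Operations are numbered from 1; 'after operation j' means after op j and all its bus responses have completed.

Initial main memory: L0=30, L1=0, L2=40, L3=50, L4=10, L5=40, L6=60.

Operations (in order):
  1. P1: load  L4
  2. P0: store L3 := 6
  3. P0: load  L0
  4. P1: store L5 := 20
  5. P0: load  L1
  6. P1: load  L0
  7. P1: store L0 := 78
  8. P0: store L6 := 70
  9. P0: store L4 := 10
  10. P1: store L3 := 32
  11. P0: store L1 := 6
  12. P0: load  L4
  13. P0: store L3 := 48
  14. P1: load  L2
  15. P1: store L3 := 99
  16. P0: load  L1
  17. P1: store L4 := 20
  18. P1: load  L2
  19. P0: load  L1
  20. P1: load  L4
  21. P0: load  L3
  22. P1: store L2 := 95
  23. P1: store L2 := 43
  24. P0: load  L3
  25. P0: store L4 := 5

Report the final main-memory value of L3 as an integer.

memory[L3] = 48

[1] P1: load  L4 | P0:I, P1:E(10) | bus: BusRd
[2] P0: store L3 := 6 | P0:M(6), P1:I | bus: BusRdX
[3] P0: load  L0 | P0:E(30), P1:I | bus: BusRd
[4] P1: store L5 := 20 | P0:I, P1:M(20) | bus: BusRdX
[5] P0: load  L1 | P0:E(0), P1:I | bus: BusRd
[6] P1: load  L0 | P0:S(30), P1:S(30) | bus: BusRd
[7] P1: store L0 := 78 | P0:I, P1:M(78) | bus: BusUpgr
[8] P0: store L6 := 70 | P0:M(70), P1:I | bus: BusRdX
[9] P0: store L4 := 10 | P0:M(10), P1:I | bus: BusRdX
[10] P1: store L3 := 32 | P0:I, P1:M(32) | bus: BusRdX,Flush
[11] P0: store L1 := 6 | P0:M(6), P1:I | bus: none
[12] P0: load  L4 | P0:M(10), P1:I | bus: none
[13] P0: store L3 := 48 | P0:M(48), P1:I | bus: BusRdX,Flush
[14] P1: load  L2 | P0:I, P1:E(40) | bus: BusRd
[15] P1: store L3 := 99 | P0:I, P1:M(99) | bus: BusRdX,Flush
[16] P0: load  L1 | P0:M(6), P1:I | bus: none
[17] P1: store L4 := 20 | P0:I, P1:M(20) | bus: BusRdX,Flush
[18] P1: load  L2 | P0:I, P1:E(40) | bus: none
[19] P0: load  L1 | P0:M(6), P1:I | bus: none
[20] P1: load  L4 | P0:I, P1:M(20) | bus: none
[21] P0: load  L3 | P0:S(99), P1:O(99) | bus: BusRd
[22] P1: store L2 := 95 | P0:I, P1:M(95) | bus: none
[23] P1: store L2 := 43 | P0:I, P1:M(43) | bus: none
[24] P0: load  L3 | P0:S(99), P1:O(99) | bus: none
[25] P0: store L4 := 5 | P0:M(5), P1:I | bus: BusRdX,Flush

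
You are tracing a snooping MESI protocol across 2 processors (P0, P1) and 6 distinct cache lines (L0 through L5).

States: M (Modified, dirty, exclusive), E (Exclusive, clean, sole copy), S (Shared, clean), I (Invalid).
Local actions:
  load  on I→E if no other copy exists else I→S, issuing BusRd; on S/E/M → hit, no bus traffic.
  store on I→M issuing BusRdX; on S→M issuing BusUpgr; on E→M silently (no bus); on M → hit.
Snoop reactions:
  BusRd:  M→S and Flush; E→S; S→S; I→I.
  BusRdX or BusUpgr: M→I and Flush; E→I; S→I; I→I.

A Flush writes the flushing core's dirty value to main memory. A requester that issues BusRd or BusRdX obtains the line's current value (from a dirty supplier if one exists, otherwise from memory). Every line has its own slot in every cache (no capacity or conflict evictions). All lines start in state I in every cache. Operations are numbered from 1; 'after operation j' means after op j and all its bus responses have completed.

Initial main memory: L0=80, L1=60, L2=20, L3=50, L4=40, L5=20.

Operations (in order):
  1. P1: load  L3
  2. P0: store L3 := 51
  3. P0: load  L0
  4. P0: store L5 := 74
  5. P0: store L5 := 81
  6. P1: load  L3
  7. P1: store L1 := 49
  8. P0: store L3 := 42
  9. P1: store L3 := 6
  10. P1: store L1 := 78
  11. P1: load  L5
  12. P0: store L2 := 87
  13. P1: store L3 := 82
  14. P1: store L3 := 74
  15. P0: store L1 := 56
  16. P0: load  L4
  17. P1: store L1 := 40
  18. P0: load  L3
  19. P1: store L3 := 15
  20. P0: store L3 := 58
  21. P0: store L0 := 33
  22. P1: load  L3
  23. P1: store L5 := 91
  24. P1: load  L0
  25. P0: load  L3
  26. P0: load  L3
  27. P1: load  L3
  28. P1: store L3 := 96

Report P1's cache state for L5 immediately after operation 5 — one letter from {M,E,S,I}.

state = I

  op1 P1: load  L3 → I/E on L3; bus BusRd; mem=50
  op2 P0: store L3 := 51 → M/I on L3; bus BusRdX; mem=50
  op3 P0: load  L0 → E/I on L0; bus BusRd; mem=80
  op4 P0: store L5 := 74 → M/I on L5; bus BusRdX; mem=20
  op5 P0: store L5 := 81 → M/I on L5; bus (none); mem=20
  op6 P1: load  L3 → S/S on L3; bus BusRd Flush; mem=51
  op7 P1: store L1 := 49 → I/M on L1; bus BusRdX; mem=60
  op8 P0: store L3 := 42 → M/I on L3; bus BusUpgr; mem=51
  op9 P1: store L3 := 6 → I/M on L3; bus BusRdX Flush; mem=42
  op10 P1: store L1 := 78 → I/M on L1; bus (none); mem=60
  op11 P1: load  L5 → S/S on L5; bus BusRd Flush; mem=81
  op12 P0: store L2 := 87 → M/I on L2; bus BusRdX; mem=20
  op13 P1: store L3 := 82 → I/M on L3; bus (none); mem=42
  op14 P1: store L3 := 74 → I/M on L3; bus (none); mem=42
  op15 P0: store L1 := 56 → M/I on L1; bus BusRdX Flush; mem=78
  op16 P0: load  L4 → E/I on L4; bus BusRd; mem=40
  op17 P1: store L1 := 40 → I/M on L1; bus BusRdX Flush; mem=56
  op18 P0: load  L3 → S/S on L3; bus BusRd Flush; mem=74
  op19 P1: store L3 := 15 → I/M on L3; bus BusUpgr; mem=74
  op20 P0: store L3 := 58 → M/I on L3; bus BusRdX Flush; mem=15
  op21 P0: store L0 := 33 → M/I on L0; bus (none); mem=80
  op22 P1: load  L3 → S/S on L3; bus BusRd Flush; mem=58
  op23 P1: store L5 := 91 → I/M on L5; bus BusUpgr; mem=81
  op24 P1: load  L0 → S/S on L0; bus BusRd Flush; mem=33
  op25 P0: load  L3 → S/S on L3; bus (none); mem=58
  op26 P0: load  L3 → S/S on L3; bus (none); mem=58
  op27 P1: load  L3 → S/S on L3; bus (none); mem=58
  op28 P1: store L3 := 96 → I/M on L3; bus BusUpgr; mem=58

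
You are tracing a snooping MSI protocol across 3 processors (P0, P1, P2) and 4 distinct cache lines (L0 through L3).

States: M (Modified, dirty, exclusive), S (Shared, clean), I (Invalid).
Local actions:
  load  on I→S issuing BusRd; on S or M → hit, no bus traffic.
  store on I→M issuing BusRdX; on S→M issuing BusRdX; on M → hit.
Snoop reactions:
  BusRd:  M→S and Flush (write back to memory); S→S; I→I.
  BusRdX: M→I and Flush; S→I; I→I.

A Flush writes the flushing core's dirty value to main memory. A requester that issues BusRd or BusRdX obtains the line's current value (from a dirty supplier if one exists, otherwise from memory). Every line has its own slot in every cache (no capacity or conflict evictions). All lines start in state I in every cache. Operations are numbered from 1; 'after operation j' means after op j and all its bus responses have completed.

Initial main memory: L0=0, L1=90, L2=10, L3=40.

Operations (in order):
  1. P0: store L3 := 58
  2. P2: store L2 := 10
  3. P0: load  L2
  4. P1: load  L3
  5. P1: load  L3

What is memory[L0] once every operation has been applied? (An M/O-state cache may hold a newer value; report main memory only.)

step 1: P0: store L3 := 58  ⟶  MII  (L3)  txn=BusRdX  M[L3]=40
step 2: P2: store L2 := 10  ⟶  IIM  (L2)  txn=BusRdX  M[L2]=10
step 3: P0: load  L2  ⟶  SIS  (L2)  txn=BusRd+Flush  M[L2]=10
step 4: P1: load  L3  ⟶  SSI  (L3)  txn=BusRd+Flush  M[L3]=58
step 5: P1: load  L3  ⟶  SSI  (L3)  txn=∅  M[L3]=58

memory[L0] = 0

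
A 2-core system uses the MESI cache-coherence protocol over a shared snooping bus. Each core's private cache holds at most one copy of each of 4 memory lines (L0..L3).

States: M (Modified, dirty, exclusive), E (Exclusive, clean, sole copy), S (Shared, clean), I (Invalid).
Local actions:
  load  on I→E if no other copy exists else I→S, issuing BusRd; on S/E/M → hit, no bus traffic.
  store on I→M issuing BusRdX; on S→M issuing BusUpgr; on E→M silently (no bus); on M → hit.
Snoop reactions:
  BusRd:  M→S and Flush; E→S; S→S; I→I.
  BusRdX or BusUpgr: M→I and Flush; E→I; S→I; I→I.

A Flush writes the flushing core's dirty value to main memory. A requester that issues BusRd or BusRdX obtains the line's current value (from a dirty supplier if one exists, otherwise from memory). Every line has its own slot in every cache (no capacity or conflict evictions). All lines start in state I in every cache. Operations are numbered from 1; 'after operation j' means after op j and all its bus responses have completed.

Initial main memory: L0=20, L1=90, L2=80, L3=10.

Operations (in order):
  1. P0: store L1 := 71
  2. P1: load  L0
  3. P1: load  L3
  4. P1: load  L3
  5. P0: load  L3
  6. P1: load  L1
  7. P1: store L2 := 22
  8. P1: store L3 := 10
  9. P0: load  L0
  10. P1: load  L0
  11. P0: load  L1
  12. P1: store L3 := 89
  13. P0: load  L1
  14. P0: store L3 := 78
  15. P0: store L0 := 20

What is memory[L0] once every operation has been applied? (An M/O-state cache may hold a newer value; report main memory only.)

[1] P0: store L1 := 71 | P0:M(71), P1:I | bus: BusRdX
[2] P1: load  L0 | P0:I, P1:E(20) | bus: BusRd
[3] P1: load  L3 | P0:I, P1:E(10) | bus: BusRd
[4] P1: load  L3 | P0:I, P1:E(10) | bus: none
[5] P0: load  L3 | P0:S(10), P1:S(10) | bus: BusRd
[6] P1: load  L1 | P0:S(71), P1:S(71) | bus: BusRd,Flush
[7] P1: store L2 := 22 | P0:I, P1:M(22) | bus: BusRdX
[8] P1: store L3 := 10 | P0:I, P1:M(10) | bus: BusUpgr
[9] P0: load  L0 | P0:S(20), P1:S(20) | bus: BusRd
[10] P1: load  L0 | P0:S(20), P1:S(20) | bus: none
[11] P0: load  L1 | P0:S(71), P1:S(71) | bus: none
[12] P1: store L3 := 89 | P0:I, P1:M(89) | bus: none
[13] P0: load  L1 | P0:S(71), P1:S(71) | bus: none
[14] P0: store L3 := 78 | P0:M(78), P1:I | bus: BusRdX,Flush
[15] P0: store L0 := 20 | P0:M(20), P1:I | bus: BusUpgr

memory[L0] = 20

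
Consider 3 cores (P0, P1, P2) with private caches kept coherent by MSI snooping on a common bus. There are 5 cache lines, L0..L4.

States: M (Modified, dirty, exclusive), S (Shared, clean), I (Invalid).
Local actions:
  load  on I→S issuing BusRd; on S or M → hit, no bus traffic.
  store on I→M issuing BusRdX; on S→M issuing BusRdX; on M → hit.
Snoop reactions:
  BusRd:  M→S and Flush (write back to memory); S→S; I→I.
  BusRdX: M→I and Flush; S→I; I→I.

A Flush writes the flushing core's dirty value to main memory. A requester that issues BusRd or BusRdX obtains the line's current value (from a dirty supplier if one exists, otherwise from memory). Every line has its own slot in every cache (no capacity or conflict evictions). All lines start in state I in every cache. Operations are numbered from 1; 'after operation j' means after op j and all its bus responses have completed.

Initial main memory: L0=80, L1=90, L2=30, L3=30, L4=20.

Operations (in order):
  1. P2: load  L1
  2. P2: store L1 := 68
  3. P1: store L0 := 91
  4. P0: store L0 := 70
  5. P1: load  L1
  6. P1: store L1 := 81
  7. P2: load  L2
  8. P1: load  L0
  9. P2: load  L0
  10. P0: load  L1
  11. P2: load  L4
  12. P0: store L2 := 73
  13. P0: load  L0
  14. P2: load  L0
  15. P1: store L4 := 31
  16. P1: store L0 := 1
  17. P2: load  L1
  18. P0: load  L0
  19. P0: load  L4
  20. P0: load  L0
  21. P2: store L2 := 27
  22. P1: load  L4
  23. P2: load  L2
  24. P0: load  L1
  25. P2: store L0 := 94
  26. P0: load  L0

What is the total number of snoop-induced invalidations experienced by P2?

invalidations = 4

  op1 P2: load  L1 → I/I/S on L1; bus BusRd; mem=90
  op2 P2: store L1 := 68 → I/I/M on L1; bus BusRdX; mem=90
  op3 P1: store L0 := 91 → I/M/I on L0; bus BusRdX; mem=80
  op4 P0: store L0 := 70 → M/I/I on L0; bus BusRdX Flush; mem=91
  op5 P1: load  L1 → I/S/S on L1; bus BusRd Flush; mem=68
  op6 P1: store L1 := 81 → I/M/I on L1; bus BusRdX; mem=68
  op7 P2: load  L2 → I/I/S on L2; bus BusRd; mem=30
  op8 P1: load  L0 → S/S/I on L0; bus BusRd Flush; mem=70
  op9 P2: load  L0 → S/S/S on L0; bus BusRd; mem=70
  op10 P0: load  L1 → S/S/I on L1; bus BusRd Flush; mem=81
  op11 P2: load  L4 → I/I/S on L4; bus BusRd; mem=20
  op12 P0: store L2 := 73 → M/I/I on L2; bus BusRdX; mem=30
  op13 P0: load  L0 → S/S/S on L0; bus (none); mem=70
  op14 P2: load  L0 → S/S/S on L0; bus (none); mem=70
  op15 P1: store L4 := 31 → I/M/I on L4; bus BusRdX; mem=20
  op16 P1: store L0 := 1 → I/M/I on L0; bus BusRdX; mem=70
  op17 P2: load  L1 → S/S/S on L1; bus BusRd; mem=81
  op18 P0: load  L0 → S/S/I on L0; bus BusRd Flush; mem=1
  op19 P0: load  L4 → S/S/I on L4; bus BusRd Flush; mem=31
  op20 P0: load  L0 → S/S/I on L0; bus (none); mem=1
  op21 P2: store L2 := 27 → I/I/M on L2; bus BusRdX Flush; mem=73
  op22 P1: load  L4 → S/S/I on L4; bus (none); mem=31
  op23 P2: load  L2 → I/I/M on L2; bus (none); mem=73
  op24 P0: load  L1 → S/S/S on L1; bus (none); mem=81
  op25 P2: store L0 := 94 → I/I/M on L0; bus BusRdX; mem=1
  op26 P0: load  L0 → S/I/S on L0; bus BusRd Flush; mem=94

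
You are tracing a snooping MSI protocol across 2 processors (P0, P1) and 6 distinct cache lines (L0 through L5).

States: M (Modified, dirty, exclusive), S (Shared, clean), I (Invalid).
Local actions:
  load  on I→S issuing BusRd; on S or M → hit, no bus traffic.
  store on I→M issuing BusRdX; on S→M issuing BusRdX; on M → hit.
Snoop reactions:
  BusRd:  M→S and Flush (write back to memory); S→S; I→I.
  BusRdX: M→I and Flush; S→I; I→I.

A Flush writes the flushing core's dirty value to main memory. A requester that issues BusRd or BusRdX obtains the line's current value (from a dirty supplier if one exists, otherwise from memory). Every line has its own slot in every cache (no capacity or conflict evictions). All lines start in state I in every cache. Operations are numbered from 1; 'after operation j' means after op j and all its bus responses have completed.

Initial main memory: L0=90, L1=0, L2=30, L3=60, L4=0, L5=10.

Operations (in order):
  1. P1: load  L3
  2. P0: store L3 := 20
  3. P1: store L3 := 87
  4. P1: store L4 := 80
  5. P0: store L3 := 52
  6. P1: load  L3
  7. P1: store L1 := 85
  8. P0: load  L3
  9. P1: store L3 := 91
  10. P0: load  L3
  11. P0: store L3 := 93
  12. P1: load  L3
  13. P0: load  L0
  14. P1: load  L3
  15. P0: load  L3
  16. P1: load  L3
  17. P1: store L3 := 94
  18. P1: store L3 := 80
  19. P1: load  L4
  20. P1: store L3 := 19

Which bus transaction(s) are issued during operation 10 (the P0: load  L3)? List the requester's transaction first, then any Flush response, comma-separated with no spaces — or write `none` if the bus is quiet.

step 1: P1: load  L3  ⟶  IS  (L3)  txn=BusRd  M[L3]=60
step 2: P0: store L3 := 20  ⟶  MI  (L3)  txn=BusRdX  M[L3]=60
step 3: P1: store L3 := 87  ⟶  IM  (L3)  txn=BusRdX+Flush  M[L3]=20
step 4: P1: store L4 := 80  ⟶  IM  (L4)  txn=BusRdX  M[L4]=0
step 5: P0: store L3 := 52  ⟶  MI  (L3)  txn=BusRdX+Flush  M[L3]=87
step 6: P1: load  L3  ⟶  SS  (L3)  txn=BusRd+Flush  M[L3]=52
step 7: P1: store L1 := 85  ⟶  IM  (L1)  txn=BusRdX  M[L1]=0
step 8: P0: load  L3  ⟶  SS  (L3)  txn=∅  M[L3]=52
step 9: P1: store L3 := 91  ⟶  IM  (L3)  txn=BusRdX  M[L3]=52
step 10: P0: load  L3  ⟶  SS  (L3)  txn=BusRd+Flush  M[L3]=91
step 11: P0: store L3 := 93  ⟶  MI  (L3)  txn=BusRdX  M[L3]=91
step 12: P1: load  L3  ⟶  SS  (L3)  txn=BusRd+Flush  M[L3]=93
step 13: P0: load  L0  ⟶  SI  (L0)  txn=BusRd  M[L0]=90
step 14: P1: load  L3  ⟶  SS  (L3)  txn=∅  M[L3]=93
step 15: P0: load  L3  ⟶  SS  (L3)  txn=∅  M[L3]=93
step 16: P1: load  L3  ⟶  SS  (L3)  txn=∅  M[L3]=93
step 17: P1: store L3 := 94  ⟶  IM  (L3)  txn=BusRdX  M[L3]=93
step 18: P1: store L3 := 80  ⟶  IM  (L3)  txn=∅  M[L3]=93
step 19: P1: load  L4  ⟶  IM  (L4)  txn=∅  M[L4]=0
step 20: P1: store L3 := 19  ⟶  IM  (L3)  txn=∅  M[L3]=93

bus = BusRd,Flush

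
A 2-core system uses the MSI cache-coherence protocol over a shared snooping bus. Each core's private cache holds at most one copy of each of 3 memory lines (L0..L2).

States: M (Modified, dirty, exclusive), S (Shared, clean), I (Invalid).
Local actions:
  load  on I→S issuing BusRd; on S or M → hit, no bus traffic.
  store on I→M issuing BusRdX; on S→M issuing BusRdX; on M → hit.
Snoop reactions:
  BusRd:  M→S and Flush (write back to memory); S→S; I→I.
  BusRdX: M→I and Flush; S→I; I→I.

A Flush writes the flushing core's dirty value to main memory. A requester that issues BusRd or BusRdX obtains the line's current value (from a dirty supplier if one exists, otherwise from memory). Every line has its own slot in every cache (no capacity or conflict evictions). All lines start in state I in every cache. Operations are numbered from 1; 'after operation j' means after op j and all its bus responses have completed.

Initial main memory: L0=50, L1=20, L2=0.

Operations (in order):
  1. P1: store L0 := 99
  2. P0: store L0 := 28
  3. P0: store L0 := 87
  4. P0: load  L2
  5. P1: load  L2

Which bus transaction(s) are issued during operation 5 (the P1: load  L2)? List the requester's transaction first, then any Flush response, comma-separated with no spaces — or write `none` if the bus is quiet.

bus = BusRd

1. P1: store L0 := 99  bus=[BusRdX]  L0: P0=I P1=M  mem[L0]=50
2. P0: store L0 := 28  bus=[BusRdX,Flush]  L0: P0=M P1=I  mem[L0]=99
3. P0: store L0 := 87  bus=[-]  L0: P0=M P1=I  mem[L0]=99
4. P0: load  L2  bus=[BusRd]  L2: P0=S P1=I  mem[L2]=0
5. P1: load  L2  bus=[BusRd]  L2: P0=S P1=S  mem[L2]=0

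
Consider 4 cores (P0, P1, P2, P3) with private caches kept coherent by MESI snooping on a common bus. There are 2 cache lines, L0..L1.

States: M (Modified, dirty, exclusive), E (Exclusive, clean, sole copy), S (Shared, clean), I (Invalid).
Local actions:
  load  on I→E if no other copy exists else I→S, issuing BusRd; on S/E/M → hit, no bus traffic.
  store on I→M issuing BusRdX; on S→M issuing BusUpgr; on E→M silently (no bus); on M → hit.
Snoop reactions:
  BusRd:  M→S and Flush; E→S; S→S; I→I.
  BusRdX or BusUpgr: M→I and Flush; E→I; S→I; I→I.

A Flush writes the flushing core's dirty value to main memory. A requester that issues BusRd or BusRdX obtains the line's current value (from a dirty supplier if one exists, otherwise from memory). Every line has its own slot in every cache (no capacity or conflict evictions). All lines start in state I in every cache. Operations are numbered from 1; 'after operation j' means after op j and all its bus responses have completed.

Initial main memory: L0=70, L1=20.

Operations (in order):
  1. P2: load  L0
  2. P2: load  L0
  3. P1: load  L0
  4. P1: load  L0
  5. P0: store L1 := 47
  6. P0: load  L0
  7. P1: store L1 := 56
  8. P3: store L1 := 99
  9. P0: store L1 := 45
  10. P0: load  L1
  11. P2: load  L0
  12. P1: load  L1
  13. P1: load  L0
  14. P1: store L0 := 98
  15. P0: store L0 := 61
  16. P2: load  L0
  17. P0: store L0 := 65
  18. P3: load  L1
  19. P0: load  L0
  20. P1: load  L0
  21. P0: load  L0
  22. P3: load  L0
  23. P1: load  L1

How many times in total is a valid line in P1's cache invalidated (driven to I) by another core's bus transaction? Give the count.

  op1 P2: load  L0 → I/I/E/I on L0; bus BusRd; mem=70
  op2 P2: load  L0 → I/I/E/I on L0; bus (none); mem=70
  op3 P1: load  L0 → I/S/S/I on L0; bus BusRd; mem=70
  op4 P1: load  L0 → I/S/S/I on L0; bus (none); mem=70
  op5 P0: store L1 := 47 → M/I/I/I on L1; bus BusRdX; mem=20
  op6 P0: load  L0 → S/S/S/I on L0; bus BusRd; mem=70
  op7 P1: store L1 := 56 → I/M/I/I on L1; bus BusRdX Flush; mem=47
  op8 P3: store L1 := 99 → I/I/I/M on L1; bus BusRdX Flush; mem=56
  op9 P0: store L1 := 45 → M/I/I/I on L1; bus BusRdX Flush; mem=99
  op10 P0: load  L1 → M/I/I/I on L1; bus (none); mem=99
  op11 P2: load  L0 → S/S/S/I on L0; bus (none); mem=70
  op12 P1: load  L1 → S/S/I/I on L1; bus BusRd Flush; mem=45
  op13 P1: load  L0 → S/S/S/I on L0; bus (none); mem=70
  op14 P1: store L0 := 98 → I/M/I/I on L0; bus BusUpgr; mem=70
  op15 P0: store L0 := 61 → M/I/I/I on L0; bus BusRdX Flush; mem=98
  op16 P2: load  L0 → S/I/S/I on L0; bus BusRd Flush; mem=61
  op17 P0: store L0 := 65 → M/I/I/I on L0; bus BusUpgr; mem=61
  op18 P3: load  L1 → S/S/I/S on L1; bus BusRd; mem=45
  op19 P0: load  L0 → M/I/I/I on L0; bus (none); mem=61
  op20 P1: load  L0 → S/S/I/I on L0; bus BusRd Flush; mem=65
  op21 P0: load  L0 → S/S/I/I on L0; bus (none); mem=65
  op22 P3: load  L0 → S/S/I/S on L0; bus BusRd; mem=65
  op23 P1: load  L1 → S/S/I/S on L1; bus (none); mem=45

invalidations = 2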